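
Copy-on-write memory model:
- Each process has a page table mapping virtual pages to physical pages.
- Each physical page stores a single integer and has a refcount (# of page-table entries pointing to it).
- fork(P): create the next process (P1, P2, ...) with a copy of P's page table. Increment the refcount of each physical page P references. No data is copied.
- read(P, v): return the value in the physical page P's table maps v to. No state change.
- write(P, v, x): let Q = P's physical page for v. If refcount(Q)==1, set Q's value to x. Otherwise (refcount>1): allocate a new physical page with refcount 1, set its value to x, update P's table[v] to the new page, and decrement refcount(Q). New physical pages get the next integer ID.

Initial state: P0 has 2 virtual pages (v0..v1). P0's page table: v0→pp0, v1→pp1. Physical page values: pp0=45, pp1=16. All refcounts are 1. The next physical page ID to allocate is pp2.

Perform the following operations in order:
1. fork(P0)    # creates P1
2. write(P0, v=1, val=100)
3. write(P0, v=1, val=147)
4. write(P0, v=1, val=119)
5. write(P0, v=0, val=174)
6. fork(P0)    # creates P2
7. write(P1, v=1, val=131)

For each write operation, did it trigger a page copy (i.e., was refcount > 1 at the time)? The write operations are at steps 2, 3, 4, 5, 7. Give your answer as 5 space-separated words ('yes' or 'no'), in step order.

Op 1: fork(P0) -> P1. 2 ppages; refcounts: pp0:2 pp1:2
Op 2: write(P0, v1, 100). refcount(pp1)=2>1 -> COPY to pp2. 3 ppages; refcounts: pp0:2 pp1:1 pp2:1
Op 3: write(P0, v1, 147). refcount(pp2)=1 -> write in place. 3 ppages; refcounts: pp0:2 pp1:1 pp2:1
Op 4: write(P0, v1, 119). refcount(pp2)=1 -> write in place. 3 ppages; refcounts: pp0:2 pp1:1 pp2:1
Op 5: write(P0, v0, 174). refcount(pp0)=2>1 -> COPY to pp3. 4 ppages; refcounts: pp0:1 pp1:1 pp2:1 pp3:1
Op 6: fork(P0) -> P2. 4 ppages; refcounts: pp0:1 pp1:1 pp2:2 pp3:2
Op 7: write(P1, v1, 131). refcount(pp1)=1 -> write in place. 4 ppages; refcounts: pp0:1 pp1:1 pp2:2 pp3:2

yes no no yes no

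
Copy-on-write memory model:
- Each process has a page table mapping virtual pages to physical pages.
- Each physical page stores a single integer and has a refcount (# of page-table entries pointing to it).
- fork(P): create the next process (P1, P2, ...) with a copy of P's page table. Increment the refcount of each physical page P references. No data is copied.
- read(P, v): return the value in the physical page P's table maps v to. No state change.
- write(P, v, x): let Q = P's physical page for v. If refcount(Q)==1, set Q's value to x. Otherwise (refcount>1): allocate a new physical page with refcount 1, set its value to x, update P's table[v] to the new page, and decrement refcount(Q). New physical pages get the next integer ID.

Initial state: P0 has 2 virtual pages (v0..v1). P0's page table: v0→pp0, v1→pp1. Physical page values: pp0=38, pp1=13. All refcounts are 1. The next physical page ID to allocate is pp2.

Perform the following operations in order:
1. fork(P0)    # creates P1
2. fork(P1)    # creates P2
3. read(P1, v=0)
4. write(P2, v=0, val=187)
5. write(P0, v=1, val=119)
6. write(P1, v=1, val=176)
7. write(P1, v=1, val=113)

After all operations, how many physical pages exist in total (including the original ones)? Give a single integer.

Op 1: fork(P0) -> P1. 2 ppages; refcounts: pp0:2 pp1:2
Op 2: fork(P1) -> P2. 2 ppages; refcounts: pp0:3 pp1:3
Op 3: read(P1, v0) -> 38. No state change.
Op 4: write(P2, v0, 187). refcount(pp0)=3>1 -> COPY to pp2. 3 ppages; refcounts: pp0:2 pp1:3 pp2:1
Op 5: write(P0, v1, 119). refcount(pp1)=3>1 -> COPY to pp3. 4 ppages; refcounts: pp0:2 pp1:2 pp2:1 pp3:1
Op 6: write(P1, v1, 176). refcount(pp1)=2>1 -> COPY to pp4. 5 ppages; refcounts: pp0:2 pp1:1 pp2:1 pp3:1 pp4:1
Op 7: write(P1, v1, 113). refcount(pp4)=1 -> write in place. 5 ppages; refcounts: pp0:2 pp1:1 pp2:1 pp3:1 pp4:1

Answer: 5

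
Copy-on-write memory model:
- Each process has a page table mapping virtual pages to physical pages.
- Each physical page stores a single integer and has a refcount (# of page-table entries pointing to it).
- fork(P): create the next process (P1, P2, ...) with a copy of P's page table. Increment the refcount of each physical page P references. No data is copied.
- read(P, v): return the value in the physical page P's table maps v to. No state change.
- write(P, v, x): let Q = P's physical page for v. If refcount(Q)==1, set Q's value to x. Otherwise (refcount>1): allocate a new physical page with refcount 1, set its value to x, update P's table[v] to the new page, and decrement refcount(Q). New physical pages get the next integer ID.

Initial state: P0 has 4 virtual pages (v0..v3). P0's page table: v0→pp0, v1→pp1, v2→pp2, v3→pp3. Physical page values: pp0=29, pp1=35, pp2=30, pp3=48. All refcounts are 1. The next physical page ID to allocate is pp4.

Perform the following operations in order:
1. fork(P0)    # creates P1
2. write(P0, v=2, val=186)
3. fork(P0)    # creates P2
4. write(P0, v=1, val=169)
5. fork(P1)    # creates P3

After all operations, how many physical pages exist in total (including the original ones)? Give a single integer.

Answer: 6

Derivation:
Op 1: fork(P0) -> P1. 4 ppages; refcounts: pp0:2 pp1:2 pp2:2 pp3:2
Op 2: write(P0, v2, 186). refcount(pp2)=2>1 -> COPY to pp4. 5 ppages; refcounts: pp0:2 pp1:2 pp2:1 pp3:2 pp4:1
Op 3: fork(P0) -> P2. 5 ppages; refcounts: pp0:3 pp1:3 pp2:1 pp3:3 pp4:2
Op 4: write(P0, v1, 169). refcount(pp1)=3>1 -> COPY to pp5. 6 ppages; refcounts: pp0:3 pp1:2 pp2:1 pp3:3 pp4:2 pp5:1
Op 5: fork(P1) -> P3. 6 ppages; refcounts: pp0:4 pp1:3 pp2:2 pp3:4 pp4:2 pp5:1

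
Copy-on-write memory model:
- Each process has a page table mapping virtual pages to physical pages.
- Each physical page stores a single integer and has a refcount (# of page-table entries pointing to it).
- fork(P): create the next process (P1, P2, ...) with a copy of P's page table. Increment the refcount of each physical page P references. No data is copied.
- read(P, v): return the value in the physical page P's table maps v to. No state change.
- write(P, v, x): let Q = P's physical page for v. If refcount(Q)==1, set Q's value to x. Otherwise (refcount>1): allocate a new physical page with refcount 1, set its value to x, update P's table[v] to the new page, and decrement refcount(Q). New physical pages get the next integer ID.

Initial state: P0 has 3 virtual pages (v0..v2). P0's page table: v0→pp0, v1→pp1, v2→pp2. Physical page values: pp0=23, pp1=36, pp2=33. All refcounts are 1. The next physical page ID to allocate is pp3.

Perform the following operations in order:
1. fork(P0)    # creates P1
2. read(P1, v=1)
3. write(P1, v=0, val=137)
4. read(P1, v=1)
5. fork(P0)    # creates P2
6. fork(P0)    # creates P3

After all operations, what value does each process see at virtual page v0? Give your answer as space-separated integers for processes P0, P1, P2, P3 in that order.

Answer: 23 137 23 23

Derivation:
Op 1: fork(P0) -> P1. 3 ppages; refcounts: pp0:2 pp1:2 pp2:2
Op 2: read(P1, v1) -> 36. No state change.
Op 3: write(P1, v0, 137). refcount(pp0)=2>1 -> COPY to pp3. 4 ppages; refcounts: pp0:1 pp1:2 pp2:2 pp3:1
Op 4: read(P1, v1) -> 36. No state change.
Op 5: fork(P0) -> P2. 4 ppages; refcounts: pp0:2 pp1:3 pp2:3 pp3:1
Op 6: fork(P0) -> P3. 4 ppages; refcounts: pp0:3 pp1:4 pp2:4 pp3:1
P0: v0 -> pp0 = 23
P1: v0 -> pp3 = 137
P2: v0 -> pp0 = 23
P3: v0 -> pp0 = 23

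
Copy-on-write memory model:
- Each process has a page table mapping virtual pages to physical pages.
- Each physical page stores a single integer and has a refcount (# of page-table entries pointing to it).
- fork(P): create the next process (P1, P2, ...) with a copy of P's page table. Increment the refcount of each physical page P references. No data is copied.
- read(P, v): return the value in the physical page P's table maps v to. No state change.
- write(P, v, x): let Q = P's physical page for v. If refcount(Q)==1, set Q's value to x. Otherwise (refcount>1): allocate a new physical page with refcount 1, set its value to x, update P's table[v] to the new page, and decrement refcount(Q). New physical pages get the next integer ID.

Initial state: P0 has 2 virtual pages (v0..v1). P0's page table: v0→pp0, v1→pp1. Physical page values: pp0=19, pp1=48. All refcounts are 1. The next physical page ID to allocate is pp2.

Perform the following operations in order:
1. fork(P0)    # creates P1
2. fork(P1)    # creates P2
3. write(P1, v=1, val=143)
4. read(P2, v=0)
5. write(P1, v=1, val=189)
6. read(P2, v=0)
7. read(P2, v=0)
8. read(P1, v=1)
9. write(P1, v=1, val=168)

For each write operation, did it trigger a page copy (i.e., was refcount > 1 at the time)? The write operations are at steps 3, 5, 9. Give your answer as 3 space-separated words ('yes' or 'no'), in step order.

Op 1: fork(P0) -> P1. 2 ppages; refcounts: pp0:2 pp1:2
Op 2: fork(P1) -> P2. 2 ppages; refcounts: pp0:3 pp1:3
Op 3: write(P1, v1, 143). refcount(pp1)=3>1 -> COPY to pp2. 3 ppages; refcounts: pp0:3 pp1:2 pp2:1
Op 4: read(P2, v0) -> 19. No state change.
Op 5: write(P1, v1, 189). refcount(pp2)=1 -> write in place. 3 ppages; refcounts: pp0:3 pp1:2 pp2:1
Op 6: read(P2, v0) -> 19. No state change.
Op 7: read(P2, v0) -> 19. No state change.
Op 8: read(P1, v1) -> 189. No state change.
Op 9: write(P1, v1, 168). refcount(pp2)=1 -> write in place. 3 ppages; refcounts: pp0:3 pp1:2 pp2:1

yes no no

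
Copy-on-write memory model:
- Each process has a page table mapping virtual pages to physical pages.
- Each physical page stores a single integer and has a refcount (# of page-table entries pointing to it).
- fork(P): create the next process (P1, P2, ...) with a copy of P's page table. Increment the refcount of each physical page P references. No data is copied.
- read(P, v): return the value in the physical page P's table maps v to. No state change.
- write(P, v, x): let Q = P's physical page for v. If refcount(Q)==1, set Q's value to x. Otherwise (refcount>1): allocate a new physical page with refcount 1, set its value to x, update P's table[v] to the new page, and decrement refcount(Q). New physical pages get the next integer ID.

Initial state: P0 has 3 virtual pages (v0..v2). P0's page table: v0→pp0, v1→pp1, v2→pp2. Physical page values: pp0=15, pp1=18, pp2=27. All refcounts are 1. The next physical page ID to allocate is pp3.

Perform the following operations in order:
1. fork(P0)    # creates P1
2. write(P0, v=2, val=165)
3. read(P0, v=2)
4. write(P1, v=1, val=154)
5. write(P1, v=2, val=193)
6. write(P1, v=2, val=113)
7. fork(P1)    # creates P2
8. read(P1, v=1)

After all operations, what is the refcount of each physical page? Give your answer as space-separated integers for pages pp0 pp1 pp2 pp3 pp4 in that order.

Answer: 3 1 2 1 2

Derivation:
Op 1: fork(P0) -> P1. 3 ppages; refcounts: pp0:2 pp1:2 pp2:2
Op 2: write(P0, v2, 165). refcount(pp2)=2>1 -> COPY to pp3. 4 ppages; refcounts: pp0:2 pp1:2 pp2:1 pp3:1
Op 3: read(P0, v2) -> 165. No state change.
Op 4: write(P1, v1, 154). refcount(pp1)=2>1 -> COPY to pp4. 5 ppages; refcounts: pp0:2 pp1:1 pp2:1 pp3:1 pp4:1
Op 5: write(P1, v2, 193). refcount(pp2)=1 -> write in place. 5 ppages; refcounts: pp0:2 pp1:1 pp2:1 pp3:1 pp4:1
Op 6: write(P1, v2, 113). refcount(pp2)=1 -> write in place. 5 ppages; refcounts: pp0:2 pp1:1 pp2:1 pp3:1 pp4:1
Op 7: fork(P1) -> P2. 5 ppages; refcounts: pp0:3 pp1:1 pp2:2 pp3:1 pp4:2
Op 8: read(P1, v1) -> 154. No state change.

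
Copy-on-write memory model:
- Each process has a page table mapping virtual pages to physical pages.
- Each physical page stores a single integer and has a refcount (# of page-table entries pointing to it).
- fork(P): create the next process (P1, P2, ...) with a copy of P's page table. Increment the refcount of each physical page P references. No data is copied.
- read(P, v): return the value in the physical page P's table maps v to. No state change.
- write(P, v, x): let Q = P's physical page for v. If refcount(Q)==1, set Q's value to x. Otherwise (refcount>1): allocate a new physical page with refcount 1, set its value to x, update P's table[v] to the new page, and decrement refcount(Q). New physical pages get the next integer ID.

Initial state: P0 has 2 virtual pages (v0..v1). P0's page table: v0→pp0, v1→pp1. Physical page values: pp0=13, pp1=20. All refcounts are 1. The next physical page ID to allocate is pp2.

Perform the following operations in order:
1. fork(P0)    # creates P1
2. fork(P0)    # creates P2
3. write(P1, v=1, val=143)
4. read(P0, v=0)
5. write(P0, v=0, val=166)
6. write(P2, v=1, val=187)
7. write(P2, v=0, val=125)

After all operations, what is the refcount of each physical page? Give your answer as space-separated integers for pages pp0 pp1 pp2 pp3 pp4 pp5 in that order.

Op 1: fork(P0) -> P1. 2 ppages; refcounts: pp0:2 pp1:2
Op 2: fork(P0) -> P2. 2 ppages; refcounts: pp0:3 pp1:3
Op 3: write(P1, v1, 143). refcount(pp1)=3>1 -> COPY to pp2. 3 ppages; refcounts: pp0:3 pp1:2 pp2:1
Op 4: read(P0, v0) -> 13. No state change.
Op 5: write(P0, v0, 166). refcount(pp0)=3>1 -> COPY to pp3. 4 ppages; refcounts: pp0:2 pp1:2 pp2:1 pp3:1
Op 6: write(P2, v1, 187). refcount(pp1)=2>1 -> COPY to pp4. 5 ppages; refcounts: pp0:2 pp1:1 pp2:1 pp3:1 pp4:1
Op 7: write(P2, v0, 125). refcount(pp0)=2>1 -> COPY to pp5. 6 ppages; refcounts: pp0:1 pp1:1 pp2:1 pp3:1 pp4:1 pp5:1

Answer: 1 1 1 1 1 1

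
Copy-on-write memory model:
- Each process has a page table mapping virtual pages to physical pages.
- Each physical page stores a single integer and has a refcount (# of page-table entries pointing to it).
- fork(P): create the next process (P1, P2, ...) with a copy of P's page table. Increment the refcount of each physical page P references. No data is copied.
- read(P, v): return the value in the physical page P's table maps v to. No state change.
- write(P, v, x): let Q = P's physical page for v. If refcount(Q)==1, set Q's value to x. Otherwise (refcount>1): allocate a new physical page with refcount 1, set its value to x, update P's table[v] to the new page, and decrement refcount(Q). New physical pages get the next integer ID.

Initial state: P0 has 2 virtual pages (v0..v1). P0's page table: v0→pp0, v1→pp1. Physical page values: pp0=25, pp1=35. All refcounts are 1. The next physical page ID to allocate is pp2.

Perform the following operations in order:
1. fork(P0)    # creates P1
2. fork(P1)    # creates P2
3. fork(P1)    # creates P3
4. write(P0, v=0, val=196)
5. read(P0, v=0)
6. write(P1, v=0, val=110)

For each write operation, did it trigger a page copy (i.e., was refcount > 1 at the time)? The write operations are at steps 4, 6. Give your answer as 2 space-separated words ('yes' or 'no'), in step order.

Op 1: fork(P0) -> P1. 2 ppages; refcounts: pp0:2 pp1:2
Op 2: fork(P1) -> P2. 2 ppages; refcounts: pp0:3 pp1:3
Op 3: fork(P1) -> P3. 2 ppages; refcounts: pp0:4 pp1:4
Op 4: write(P0, v0, 196). refcount(pp0)=4>1 -> COPY to pp2. 3 ppages; refcounts: pp0:3 pp1:4 pp2:1
Op 5: read(P0, v0) -> 196. No state change.
Op 6: write(P1, v0, 110). refcount(pp0)=3>1 -> COPY to pp3. 4 ppages; refcounts: pp0:2 pp1:4 pp2:1 pp3:1

yes yes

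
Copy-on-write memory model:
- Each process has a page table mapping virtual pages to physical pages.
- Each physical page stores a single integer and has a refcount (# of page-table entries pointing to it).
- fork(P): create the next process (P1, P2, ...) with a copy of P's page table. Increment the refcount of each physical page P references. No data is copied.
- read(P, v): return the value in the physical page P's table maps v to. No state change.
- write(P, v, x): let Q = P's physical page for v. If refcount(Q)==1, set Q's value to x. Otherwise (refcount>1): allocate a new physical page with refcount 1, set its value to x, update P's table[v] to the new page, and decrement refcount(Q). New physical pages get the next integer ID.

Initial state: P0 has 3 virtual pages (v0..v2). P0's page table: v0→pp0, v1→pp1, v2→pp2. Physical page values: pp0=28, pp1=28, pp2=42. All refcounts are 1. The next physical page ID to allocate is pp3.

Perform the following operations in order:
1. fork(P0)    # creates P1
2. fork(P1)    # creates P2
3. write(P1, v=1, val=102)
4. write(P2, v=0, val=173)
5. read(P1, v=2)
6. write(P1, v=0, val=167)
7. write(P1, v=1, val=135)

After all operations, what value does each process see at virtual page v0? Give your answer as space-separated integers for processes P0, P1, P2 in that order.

Answer: 28 167 173

Derivation:
Op 1: fork(P0) -> P1. 3 ppages; refcounts: pp0:2 pp1:2 pp2:2
Op 2: fork(P1) -> P2. 3 ppages; refcounts: pp0:3 pp1:3 pp2:3
Op 3: write(P1, v1, 102). refcount(pp1)=3>1 -> COPY to pp3. 4 ppages; refcounts: pp0:3 pp1:2 pp2:3 pp3:1
Op 4: write(P2, v0, 173). refcount(pp0)=3>1 -> COPY to pp4. 5 ppages; refcounts: pp0:2 pp1:2 pp2:3 pp3:1 pp4:1
Op 5: read(P1, v2) -> 42. No state change.
Op 6: write(P1, v0, 167). refcount(pp0)=2>1 -> COPY to pp5. 6 ppages; refcounts: pp0:1 pp1:2 pp2:3 pp3:1 pp4:1 pp5:1
Op 7: write(P1, v1, 135). refcount(pp3)=1 -> write in place. 6 ppages; refcounts: pp0:1 pp1:2 pp2:3 pp3:1 pp4:1 pp5:1
P0: v0 -> pp0 = 28
P1: v0 -> pp5 = 167
P2: v0 -> pp4 = 173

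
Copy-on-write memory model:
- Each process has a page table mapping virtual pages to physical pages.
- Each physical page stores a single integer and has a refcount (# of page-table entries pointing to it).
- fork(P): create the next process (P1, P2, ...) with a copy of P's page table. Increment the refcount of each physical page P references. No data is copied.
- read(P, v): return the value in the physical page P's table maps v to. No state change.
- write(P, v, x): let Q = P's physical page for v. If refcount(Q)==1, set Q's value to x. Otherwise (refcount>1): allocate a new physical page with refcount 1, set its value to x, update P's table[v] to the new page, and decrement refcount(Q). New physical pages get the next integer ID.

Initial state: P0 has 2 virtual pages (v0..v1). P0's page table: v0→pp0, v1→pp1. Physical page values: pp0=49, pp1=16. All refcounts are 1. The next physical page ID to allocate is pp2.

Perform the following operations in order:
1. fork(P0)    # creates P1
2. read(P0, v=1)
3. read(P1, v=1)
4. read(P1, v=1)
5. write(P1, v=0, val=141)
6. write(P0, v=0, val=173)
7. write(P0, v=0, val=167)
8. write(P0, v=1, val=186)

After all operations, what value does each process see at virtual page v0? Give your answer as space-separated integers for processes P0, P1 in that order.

Answer: 167 141

Derivation:
Op 1: fork(P0) -> P1. 2 ppages; refcounts: pp0:2 pp1:2
Op 2: read(P0, v1) -> 16. No state change.
Op 3: read(P1, v1) -> 16. No state change.
Op 4: read(P1, v1) -> 16. No state change.
Op 5: write(P1, v0, 141). refcount(pp0)=2>1 -> COPY to pp2. 3 ppages; refcounts: pp0:1 pp1:2 pp2:1
Op 6: write(P0, v0, 173). refcount(pp0)=1 -> write in place. 3 ppages; refcounts: pp0:1 pp1:2 pp2:1
Op 7: write(P0, v0, 167). refcount(pp0)=1 -> write in place. 3 ppages; refcounts: pp0:1 pp1:2 pp2:1
Op 8: write(P0, v1, 186). refcount(pp1)=2>1 -> COPY to pp3. 4 ppages; refcounts: pp0:1 pp1:1 pp2:1 pp3:1
P0: v0 -> pp0 = 167
P1: v0 -> pp2 = 141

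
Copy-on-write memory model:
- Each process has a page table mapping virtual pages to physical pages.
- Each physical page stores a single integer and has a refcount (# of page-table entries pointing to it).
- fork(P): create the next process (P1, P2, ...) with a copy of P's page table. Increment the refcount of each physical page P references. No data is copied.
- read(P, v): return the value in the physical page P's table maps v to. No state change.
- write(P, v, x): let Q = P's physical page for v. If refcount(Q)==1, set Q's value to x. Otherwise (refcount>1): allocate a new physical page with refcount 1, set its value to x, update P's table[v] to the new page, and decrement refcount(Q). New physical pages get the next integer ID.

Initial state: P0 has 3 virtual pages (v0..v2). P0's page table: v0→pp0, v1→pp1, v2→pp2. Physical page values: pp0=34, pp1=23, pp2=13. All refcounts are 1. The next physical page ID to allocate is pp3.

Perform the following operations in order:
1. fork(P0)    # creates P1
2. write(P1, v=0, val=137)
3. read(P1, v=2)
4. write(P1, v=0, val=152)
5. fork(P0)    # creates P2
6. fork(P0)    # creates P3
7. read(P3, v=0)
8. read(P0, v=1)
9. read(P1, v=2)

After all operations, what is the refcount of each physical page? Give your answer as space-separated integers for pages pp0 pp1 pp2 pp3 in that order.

Op 1: fork(P0) -> P1. 3 ppages; refcounts: pp0:2 pp1:2 pp2:2
Op 2: write(P1, v0, 137). refcount(pp0)=2>1 -> COPY to pp3. 4 ppages; refcounts: pp0:1 pp1:2 pp2:2 pp3:1
Op 3: read(P1, v2) -> 13. No state change.
Op 4: write(P1, v0, 152). refcount(pp3)=1 -> write in place. 4 ppages; refcounts: pp0:1 pp1:2 pp2:2 pp3:1
Op 5: fork(P0) -> P2. 4 ppages; refcounts: pp0:2 pp1:3 pp2:3 pp3:1
Op 6: fork(P0) -> P3. 4 ppages; refcounts: pp0:3 pp1:4 pp2:4 pp3:1
Op 7: read(P3, v0) -> 34. No state change.
Op 8: read(P0, v1) -> 23. No state change.
Op 9: read(P1, v2) -> 13. No state change.

Answer: 3 4 4 1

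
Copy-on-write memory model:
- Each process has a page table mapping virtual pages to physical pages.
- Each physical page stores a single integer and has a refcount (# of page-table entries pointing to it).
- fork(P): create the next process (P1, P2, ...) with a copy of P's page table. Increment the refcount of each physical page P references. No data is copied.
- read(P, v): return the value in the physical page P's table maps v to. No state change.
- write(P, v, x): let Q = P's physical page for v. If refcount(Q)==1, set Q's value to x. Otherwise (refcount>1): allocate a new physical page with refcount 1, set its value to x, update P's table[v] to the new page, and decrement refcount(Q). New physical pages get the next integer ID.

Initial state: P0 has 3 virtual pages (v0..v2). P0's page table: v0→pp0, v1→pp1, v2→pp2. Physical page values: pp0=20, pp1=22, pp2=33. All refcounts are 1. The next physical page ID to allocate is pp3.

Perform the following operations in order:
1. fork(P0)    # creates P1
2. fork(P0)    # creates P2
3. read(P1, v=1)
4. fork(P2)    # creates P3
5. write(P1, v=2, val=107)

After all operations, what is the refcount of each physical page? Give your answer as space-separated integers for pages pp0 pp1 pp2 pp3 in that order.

Op 1: fork(P0) -> P1. 3 ppages; refcounts: pp0:2 pp1:2 pp2:2
Op 2: fork(P0) -> P2. 3 ppages; refcounts: pp0:3 pp1:3 pp2:3
Op 3: read(P1, v1) -> 22. No state change.
Op 4: fork(P2) -> P3. 3 ppages; refcounts: pp0:4 pp1:4 pp2:4
Op 5: write(P1, v2, 107). refcount(pp2)=4>1 -> COPY to pp3. 4 ppages; refcounts: pp0:4 pp1:4 pp2:3 pp3:1

Answer: 4 4 3 1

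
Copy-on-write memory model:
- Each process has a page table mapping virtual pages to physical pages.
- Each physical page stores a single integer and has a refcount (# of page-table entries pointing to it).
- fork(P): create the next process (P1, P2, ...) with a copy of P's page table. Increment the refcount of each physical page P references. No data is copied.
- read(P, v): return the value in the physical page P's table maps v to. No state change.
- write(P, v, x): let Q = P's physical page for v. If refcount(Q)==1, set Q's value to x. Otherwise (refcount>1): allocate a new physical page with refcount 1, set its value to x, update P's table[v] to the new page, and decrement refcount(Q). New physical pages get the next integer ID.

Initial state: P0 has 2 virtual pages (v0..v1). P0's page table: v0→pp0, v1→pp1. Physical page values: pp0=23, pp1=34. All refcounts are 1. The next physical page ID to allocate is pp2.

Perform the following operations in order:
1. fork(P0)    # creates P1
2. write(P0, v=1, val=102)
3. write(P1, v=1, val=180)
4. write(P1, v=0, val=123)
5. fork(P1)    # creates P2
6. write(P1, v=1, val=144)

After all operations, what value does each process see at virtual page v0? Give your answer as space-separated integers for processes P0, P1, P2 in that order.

Op 1: fork(P0) -> P1. 2 ppages; refcounts: pp0:2 pp1:2
Op 2: write(P0, v1, 102). refcount(pp1)=2>1 -> COPY to pp2. 3 ppages; refcounts: pp0:2 pp1:1 pp2:1
Op 3: write(P1, v1, 180). refcount(pp1)=1 -> write in place. 3 ppages; refcounts: pp0:2 pp1:1 pp2:1
Op 4: write(P1, v0, 123). refcount(pp0)=2>1 -> COPY to pp3. 4 ppages; refcounts: pp0:1 pp1:1 pp2:1 pp3:1
Op 5: fork(P1) -> P2. 4 ppages; refcounts: pp0:1 pp1:2 pp2:1 pp3:2
Op 6: write(P1, v1, 144). refcount(pp1)=2>1 -> COPY to pp4. 5 ppages; refcounts: pp0:1 pp1:1 pp2:1 pp3:2 pp4:1
P0: v0 -> pp0 = 23
P1: v0 -> pp3 = 123
P2: v0 -> pp3 = 123

Answer: 23 123 123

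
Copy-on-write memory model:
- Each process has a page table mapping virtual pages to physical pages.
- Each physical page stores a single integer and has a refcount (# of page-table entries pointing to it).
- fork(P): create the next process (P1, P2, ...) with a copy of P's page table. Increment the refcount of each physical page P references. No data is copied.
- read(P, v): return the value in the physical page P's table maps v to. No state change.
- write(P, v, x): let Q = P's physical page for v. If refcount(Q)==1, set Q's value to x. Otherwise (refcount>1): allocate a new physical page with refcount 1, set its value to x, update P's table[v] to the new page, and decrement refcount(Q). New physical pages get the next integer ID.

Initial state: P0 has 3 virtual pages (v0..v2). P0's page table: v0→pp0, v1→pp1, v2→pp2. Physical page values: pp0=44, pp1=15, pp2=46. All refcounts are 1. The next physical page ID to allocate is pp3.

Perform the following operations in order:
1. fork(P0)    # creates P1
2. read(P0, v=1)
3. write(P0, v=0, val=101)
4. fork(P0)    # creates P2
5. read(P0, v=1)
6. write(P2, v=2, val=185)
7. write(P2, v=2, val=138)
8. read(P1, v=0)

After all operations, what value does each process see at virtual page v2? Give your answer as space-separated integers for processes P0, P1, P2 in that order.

Op 1: fork(P0) -> P1. 3 ppages; refcounts: pp0:2 pp1:2 pp2:2
Op 2: read(P0, v1) -> 15. No state change.
Op 3: write(P0, v0, 101). refcount(pp0)=2>1 -> COPY to pp3. 4 ppages; refcounts: pp0:1 pp1:2 pp2:2 pp3:1
Op 4: fork(P0) -> P2. 4 ppages; refcounts: pp0:1 pp1:3 pp2:3 pp3:2
Op 5: read(P0, v1) -> 15. No state change.
Op 6: write(P2, v2, 185). refcount(pp2)=3>1 -> COPY to pp4. 5 ppages; refcounts: pp0:1 pp1:3 pp2:2 pp3:2 pp4:1
Op 7: write(P2, v2, 138). refcount(pp4)=1 -> write in place. 5 ppages; refcounts: pp0:1 pp1:3 pp2:2 pp3:2 pp4:1
Op 8: read(P1, v0) -> 44. No state change.
P0: v2 -> pp2 = 46
P1: v2 -> pp2 = 46
P2: v2 -> pp4 = 138

Answer: 46 46 138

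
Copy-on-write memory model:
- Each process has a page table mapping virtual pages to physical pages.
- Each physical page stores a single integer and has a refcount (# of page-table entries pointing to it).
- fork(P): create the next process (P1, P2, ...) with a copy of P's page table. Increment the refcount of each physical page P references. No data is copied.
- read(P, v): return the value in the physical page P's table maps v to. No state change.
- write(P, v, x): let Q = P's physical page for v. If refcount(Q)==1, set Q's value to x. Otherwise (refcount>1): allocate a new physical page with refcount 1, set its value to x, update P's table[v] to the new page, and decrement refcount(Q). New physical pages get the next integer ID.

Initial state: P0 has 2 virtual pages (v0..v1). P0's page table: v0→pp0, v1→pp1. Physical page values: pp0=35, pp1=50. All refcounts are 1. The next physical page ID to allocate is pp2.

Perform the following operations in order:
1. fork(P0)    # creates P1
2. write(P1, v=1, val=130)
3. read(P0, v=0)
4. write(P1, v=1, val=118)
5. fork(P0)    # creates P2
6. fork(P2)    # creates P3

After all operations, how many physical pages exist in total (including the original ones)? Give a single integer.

Op 1: fork(P0) -> P1. 2 ppages; refcounts: pp0:2 pp1:2
Op 2: write(P1, v1, 130). refcount(pp1)=2>1 -> COPY to pp2. 3 ppages; refcounts: pp0:2 pp1:1 pp2:1
Op 3: read(P0, v0) -> 35. No state change.
Op 4: write(P1, v1, 118). refcount(pp2)=1 -> write in place. 3 ppages; refcounts: pp0:2 pp1:1 pp2:1
Op 5: fork(P0) -> P2. 3 ppages; refcounts: pp0:3 pp1:2 pp2:1
Op 6: fork(P2) -> P3. 3 ppages; refcounts: pp0:4 pp1:3 pp2:1

Answer: 3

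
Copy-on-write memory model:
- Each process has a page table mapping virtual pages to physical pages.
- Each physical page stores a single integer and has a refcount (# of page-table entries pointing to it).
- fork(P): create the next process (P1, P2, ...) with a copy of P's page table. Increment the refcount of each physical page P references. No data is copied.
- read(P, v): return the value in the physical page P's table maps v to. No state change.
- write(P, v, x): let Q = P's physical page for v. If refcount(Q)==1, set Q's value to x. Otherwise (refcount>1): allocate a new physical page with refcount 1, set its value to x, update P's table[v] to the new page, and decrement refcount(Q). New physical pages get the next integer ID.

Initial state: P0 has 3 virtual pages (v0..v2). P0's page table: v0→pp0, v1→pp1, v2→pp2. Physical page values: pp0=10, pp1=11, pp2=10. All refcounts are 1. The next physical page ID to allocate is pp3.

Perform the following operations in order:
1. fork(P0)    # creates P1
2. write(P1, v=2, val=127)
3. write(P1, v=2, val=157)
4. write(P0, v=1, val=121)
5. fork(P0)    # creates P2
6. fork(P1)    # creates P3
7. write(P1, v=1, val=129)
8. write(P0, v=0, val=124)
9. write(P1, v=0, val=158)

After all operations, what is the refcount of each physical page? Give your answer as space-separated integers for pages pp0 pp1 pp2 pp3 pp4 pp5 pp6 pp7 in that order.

Answer: 2 1 2 2 2 1 1 1

Derivation:
Op 1: fork(P0) -> P1. 3 ppages; refcounts: pp0:2 pp1:2 pp2:2
Op 2: write(P1, v2, 127). refcount(pp2)=2>1 -> COPY to pp3. 4 ppages; refcounts: pp0:2 pp1:2 pp2:1 pp3:1
Op 3: write(P1, v2, 157). refcount(pp3)=1 -> write in place. 4 ppages; refcounts: pp0:2 pp1:2 pp2:1 pp3:1
Op 4: write(P0, v1, 121). refcount(pp1)=2>1 -> COPY to pp4. 5 ppages; refcounts: pp0:2 pp1:1 pp2:1 pp3:1 pp4:1
Op 5: fork(P0) -> P2. 5 ppages; refcounts: pp0:3 pp1:1 pp2:2 pp3:1 pp4:2
Op 6: fork(P1) -> P3. 5 ppages; refcounts: pp0:4 pp1:2 pp2:2 pp3:2 pp4:2
Op 7: write(P1, v1, 129). refcount(pp1)=2>1 -> COPY to pp5. 6 ppages; refcounts: pp0:4 pp1:1 pp2:2 pp3:2 pp4:2 pp5:1
Op 8: write(P0, v0, 124). refcount(pp0)=4>1 -> COPY to pp6. 7 ppages; refcounts: pp0:3 pp1:1 pp2:2 pp3:2 pp4:2 pp5:1 pp6:1
Op 9: write(P1, v0, 158). refcount(pp0)=3>1 -> COPY to pp7. 8 ppages; refcounts: pp0:2 pp1:1 pp2:2 pp3:2 pp4:2 pp5:1 pp6:1 pp7:1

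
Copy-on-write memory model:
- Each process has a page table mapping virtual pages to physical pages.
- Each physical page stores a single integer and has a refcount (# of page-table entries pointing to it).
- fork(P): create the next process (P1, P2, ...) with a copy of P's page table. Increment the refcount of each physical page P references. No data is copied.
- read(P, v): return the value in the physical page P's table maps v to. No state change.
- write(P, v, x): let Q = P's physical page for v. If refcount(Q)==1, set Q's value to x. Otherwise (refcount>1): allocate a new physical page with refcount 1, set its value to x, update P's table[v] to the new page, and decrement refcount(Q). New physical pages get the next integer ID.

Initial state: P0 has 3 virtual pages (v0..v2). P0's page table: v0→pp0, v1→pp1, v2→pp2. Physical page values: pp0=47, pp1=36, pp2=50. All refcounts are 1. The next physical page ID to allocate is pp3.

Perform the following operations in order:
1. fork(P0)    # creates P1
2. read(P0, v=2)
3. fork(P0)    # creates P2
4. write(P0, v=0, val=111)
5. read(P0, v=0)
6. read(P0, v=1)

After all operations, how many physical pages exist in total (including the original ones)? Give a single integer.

Answer: 4

Derivation:
Op 1: fork(P0) -> P1. 3 ppages; refcounts: pp0:2 pp1:2 pp2:2
Op 2: read(P0, v2) -> 50. No state change.
Op 3: fork(P0) -> P2. 3 ppages; refcounts: pp0:3 pp1:3 pp2:3
Op 4: write(P0, v0, 111). refcount(pp0)=3>1 -> COPY to pp3. 4 ppages; refcounts: pp0:2 pp1:3 pp2:3 pp3:1
Op 5: read(P0, v0) -> 111. No state change.
Op 6: read(P0, v1) -> 36. No state change.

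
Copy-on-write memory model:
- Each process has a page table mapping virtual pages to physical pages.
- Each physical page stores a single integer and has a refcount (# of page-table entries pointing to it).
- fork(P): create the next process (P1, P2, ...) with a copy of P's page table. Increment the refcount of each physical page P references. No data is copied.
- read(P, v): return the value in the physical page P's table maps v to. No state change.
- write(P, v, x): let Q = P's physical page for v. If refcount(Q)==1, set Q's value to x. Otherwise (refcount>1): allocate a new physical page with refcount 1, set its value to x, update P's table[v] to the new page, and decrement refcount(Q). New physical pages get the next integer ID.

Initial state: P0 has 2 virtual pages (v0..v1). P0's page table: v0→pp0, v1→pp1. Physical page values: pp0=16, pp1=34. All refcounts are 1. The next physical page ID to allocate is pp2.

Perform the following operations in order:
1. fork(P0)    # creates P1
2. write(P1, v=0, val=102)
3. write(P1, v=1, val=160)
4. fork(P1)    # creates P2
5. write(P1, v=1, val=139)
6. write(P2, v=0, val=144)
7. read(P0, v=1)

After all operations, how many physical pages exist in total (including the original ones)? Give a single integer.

Answer: 6

Derivation:
Op 1: fork(P0) -> P1. 2 ppages; refcounts: pp0:2 pp1:2
Op 2: write(P1, v0, 102). refcount(pp0)=2>1 -> COPY to pp2. 3 ppages; refcounts: pp0:1 pp1:2 pp2:1
Op 3: write(P1, v1, 160). refcount(pp1)=2>1 -> COPY to pp3. 4 ppages; refcounts: pp0:1 pp1:1 pp2:1 pp3:1
Op 4: fork(P1) -> P2. 4 ppages; refcounts: pp0:1 pp1:1 pp2:2 pp3:2
Op 5: write(P1, v1, 139). refcount(pp3)=2>1 -> COPY to pp4. 5 ppages; refcounts: pp0:1 pp1:1 pp2:2 pp3:1 pp4:1
Op 6: write(P2, v0, 144). refcount(pp2)=2>1 -> COPY to pp5. 6 ppages; refcounts: pp0:1 pp1:1 pp2:1 pp3:1 pp4:1 pp5:1
Op 7: read(P0, v1) -> 34. No state change.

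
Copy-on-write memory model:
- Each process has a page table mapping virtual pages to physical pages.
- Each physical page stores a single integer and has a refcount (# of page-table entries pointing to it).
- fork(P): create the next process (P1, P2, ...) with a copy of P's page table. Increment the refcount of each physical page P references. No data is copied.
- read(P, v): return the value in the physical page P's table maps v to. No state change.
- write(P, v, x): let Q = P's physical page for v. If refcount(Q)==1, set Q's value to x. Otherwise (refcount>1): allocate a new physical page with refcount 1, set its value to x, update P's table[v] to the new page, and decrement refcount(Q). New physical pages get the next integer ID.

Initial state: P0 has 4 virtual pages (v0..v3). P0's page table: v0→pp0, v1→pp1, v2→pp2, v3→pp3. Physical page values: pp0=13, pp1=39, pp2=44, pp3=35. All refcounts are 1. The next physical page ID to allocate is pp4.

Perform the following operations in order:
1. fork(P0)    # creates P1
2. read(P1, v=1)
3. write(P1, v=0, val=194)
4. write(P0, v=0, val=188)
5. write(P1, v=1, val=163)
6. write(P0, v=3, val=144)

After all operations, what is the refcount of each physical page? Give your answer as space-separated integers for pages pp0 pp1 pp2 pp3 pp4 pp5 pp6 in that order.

Answer: 1 1 2 1 1 1 1

Derivation:
Op 1: fork(P0) -> P1. 4 ppages; refcounts: pp0:2 pp1:2 pp2:2 pp3:2
Op 2: read(P1, v1) -> 39. No state change.
Op 3: write(P1, v0, 194). refcount(pp0)=2>1 -> COPY to pp4. 5 ppages; refcounts: pp0:1 pp1:2 pp2:2 pp3:2 pp4:1
Op 4: write(P0, v0, 188). refcount(pp0)=1 -> write in place. 5 ppages; refcounts: pp0:1 pp1:2 pp2:2 pp3:2 pp4:1
Op 5: write(P1, v1, 163). refcount(pp1)=2>1 -> COPY to pp5. 6 ppages; refcounts: pp0:1 pp1:1 pp2:2 pp3:2 pp4:1 pp5:1
Op 6: write(P0, v3, 144). refcount(pp3)=2>1 -> COPY to pp6. 7 ppages; refcounts: pp0:1 pp1:1 pp2:2 pp3:1 pp4:1 pp5:1 pp6:1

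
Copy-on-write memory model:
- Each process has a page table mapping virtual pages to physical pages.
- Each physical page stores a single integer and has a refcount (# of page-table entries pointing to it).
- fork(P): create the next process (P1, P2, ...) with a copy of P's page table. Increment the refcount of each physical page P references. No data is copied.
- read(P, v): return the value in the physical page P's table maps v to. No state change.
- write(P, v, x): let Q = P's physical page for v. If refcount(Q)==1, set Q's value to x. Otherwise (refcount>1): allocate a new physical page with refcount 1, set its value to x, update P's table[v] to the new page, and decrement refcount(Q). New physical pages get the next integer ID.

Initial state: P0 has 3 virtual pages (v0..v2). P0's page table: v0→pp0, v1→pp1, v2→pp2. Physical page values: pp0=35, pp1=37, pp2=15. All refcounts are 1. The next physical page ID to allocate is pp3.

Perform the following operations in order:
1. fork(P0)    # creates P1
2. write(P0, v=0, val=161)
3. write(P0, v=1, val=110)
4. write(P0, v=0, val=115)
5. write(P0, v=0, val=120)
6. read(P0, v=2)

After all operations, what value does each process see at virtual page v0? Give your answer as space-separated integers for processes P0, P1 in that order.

Answer: 120 35

Derivation:
Op 1: fork(P0) -> P1. 3 ppages; refcounts: pp0:2 pp1:2 pp2:2
Op 2: write(P0, v0, 161). refcount(pp0)=2>1 -> COPY to pp3. 4 ppages; refcounts: pp0:1 pp1:2 pp2:2 pp3:1
Op 3: write(P0, v1, 110). refcount(pp1)=2>1 -> COPY to pp4. 5 ppages; refcounts: pp0:1 pp1:1 pp2:2 pp3:1 pp4:1
Op 4: write(P0, v0, 115). refcount(pp3)=1 -> write in place. 5 ppages; refcounts: pp0:1 pp1:1 pp2:2 pp3:1 pp4:1
Op 5: write(P0, v0, 120). refcount(pp3)=1 -> write in place. 5 ppages; refcounts: pp0:1 pp1:1 pp2:2 pp3:1 pp4:1
Op 6: read(P0, v2) -> 15. No state change.
P0: v0 -> pp3 = 120
P1: v0 -> pp0 = 35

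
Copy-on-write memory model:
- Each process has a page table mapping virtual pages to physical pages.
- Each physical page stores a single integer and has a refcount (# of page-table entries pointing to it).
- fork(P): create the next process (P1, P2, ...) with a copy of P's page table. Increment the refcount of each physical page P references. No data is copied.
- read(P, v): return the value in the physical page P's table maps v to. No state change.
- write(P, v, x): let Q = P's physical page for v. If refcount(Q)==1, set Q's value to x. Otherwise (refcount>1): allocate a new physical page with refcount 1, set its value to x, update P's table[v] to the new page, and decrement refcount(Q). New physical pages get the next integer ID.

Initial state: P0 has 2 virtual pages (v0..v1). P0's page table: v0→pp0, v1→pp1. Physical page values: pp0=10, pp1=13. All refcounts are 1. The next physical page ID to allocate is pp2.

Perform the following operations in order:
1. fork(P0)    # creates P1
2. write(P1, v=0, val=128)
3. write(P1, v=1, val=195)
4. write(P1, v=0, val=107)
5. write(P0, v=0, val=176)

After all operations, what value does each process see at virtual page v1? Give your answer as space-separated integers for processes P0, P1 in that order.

Answer: 13 195

Derivation:
Op 1: fork(P0) -> P1. 2 ppages; refcounts: pp0:2 pp1:2
Op 2: write(P1, v0, 128). refcount(pp0)=2>1 -> COPY to pp2. 3 ppages; refcounts: pp0:1 pp1:2 pp2:1
Op 3: write(P1, v1, 195). refcount(pp1)=2>1 -> COPY to pp3. 4 ppages; refcounts: pp0:1 pp1:1 pp2:1 pp3:1
Op 4: write(P1, v0, 107). refcount(pp2)=1 -> write in place. 4 ppages; refcounts: pp0:1 pp1:1 pp2:1 pp3:1
Op 5: write(P0, v0, 176). refcount(pp0)=1 -> write in place. 4 ppages; refcounts: pp0:1 pp1:1 pp2:1 pp3:1
P0: v1 -> pp1 = 13
P1: v1 -> pp3 = 195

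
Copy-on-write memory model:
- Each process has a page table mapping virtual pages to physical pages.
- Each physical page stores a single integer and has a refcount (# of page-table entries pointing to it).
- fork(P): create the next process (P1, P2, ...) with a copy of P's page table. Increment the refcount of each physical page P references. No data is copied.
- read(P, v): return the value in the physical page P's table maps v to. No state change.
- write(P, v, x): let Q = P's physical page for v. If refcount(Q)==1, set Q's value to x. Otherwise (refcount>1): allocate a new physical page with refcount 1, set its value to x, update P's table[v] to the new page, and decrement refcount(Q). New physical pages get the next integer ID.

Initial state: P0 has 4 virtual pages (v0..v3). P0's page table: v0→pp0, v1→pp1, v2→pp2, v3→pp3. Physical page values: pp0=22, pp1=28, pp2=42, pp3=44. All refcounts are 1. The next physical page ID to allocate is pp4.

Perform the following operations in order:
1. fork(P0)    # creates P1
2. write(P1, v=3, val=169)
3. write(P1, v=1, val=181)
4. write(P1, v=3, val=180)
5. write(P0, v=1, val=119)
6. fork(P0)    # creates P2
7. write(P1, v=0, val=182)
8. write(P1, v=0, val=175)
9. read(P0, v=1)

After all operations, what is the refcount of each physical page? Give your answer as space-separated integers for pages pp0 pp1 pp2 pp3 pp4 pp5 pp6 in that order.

Op 1: fork(P0) -> P1. 4 ppages; refcounts: pp0:2 pp1:2 pp2:2 pp3:2
Op 2: write(P1, v3, 169). refcount(pp3)=2>1 -> COPY to pp4. 5 ppages; refcounts: pp0:2 pp1:2 pp2:2 pp3:1 pp4:1
Op 3: write(P1, v1, 181). refcount(pp1)=2>1 -> COPY to pp5. 6 ppages; refcounts: pp0:2 pp1:1 pp2:2 pp3:1 pp4:1 pp5:1
Op 4: write(P1, v3, 180). refcount(pp4)=1 -> write in place. 6 ppages; refcounts: pp0:2 pp1:1 pp2:2 pp3:1 pp4:1 pp5:1
Op 5: write(P0, v1, 119). refcount(pp1)=1 -> write in place. 6 ppages; refcounts: pp0:2 pp1:1 pp2:2 pp3:1 pp4:1 pp5:1
Op 6: fork(P0) -> P2. 6 ppages; refcounts: pp0:3 pp1:2 pp2:3 pp3:2 pp4:1 pp5:1
Op 7: write(P1, v0, 182). refcount(pp0)=3>1 -> COPY to pp6. 7 ppages; refcounts: pp0:2 pp1:2 pp2:3 pp3:2 pp4:1 pp5:1 pp6:1
Op 8: write(P1, v0, 175). refcount(pp6)=1 -> write in place. 7 ppages; refcounts: pp0:2 pp1:2 pp2:3 pp3:2 pp4:1 pp5:1 pp6:1
Op 9: read(P0, v1) -> 119. No state change.

Answer: 2 2 3 2 1 1 1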